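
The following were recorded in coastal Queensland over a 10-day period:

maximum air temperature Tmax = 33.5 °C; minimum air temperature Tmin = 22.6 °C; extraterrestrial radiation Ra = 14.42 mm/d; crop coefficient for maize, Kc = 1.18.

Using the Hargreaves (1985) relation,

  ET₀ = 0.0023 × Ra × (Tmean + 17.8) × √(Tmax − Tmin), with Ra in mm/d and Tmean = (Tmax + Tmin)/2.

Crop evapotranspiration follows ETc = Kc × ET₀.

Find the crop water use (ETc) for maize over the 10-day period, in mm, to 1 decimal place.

59.2 mm

Tmean = (33.5 + 22.6)/2 = 28.05 °C
ET₀ = 0.0023 × 14.42 × (28.05 + 17.8) × √10.9 = 0.0023 × 14.42 × 45.85 × 3.3015 = 5.0205 mm/d
ETc = Kc × ET₀ = 1.18 × 5.0205 = 5.9242 mm/d
Over 10 days: 5.9242 × 10 = 59.242 mm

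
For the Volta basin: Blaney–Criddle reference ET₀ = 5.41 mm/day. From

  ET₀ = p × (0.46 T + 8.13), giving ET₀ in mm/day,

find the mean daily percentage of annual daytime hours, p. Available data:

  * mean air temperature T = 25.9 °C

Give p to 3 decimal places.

0.270

p = ET₀ / (0.46 T + 8.13) = 5.41 / (0.46 × 25.9 + 8.13) = 5.41 / 20.044 = 0.2699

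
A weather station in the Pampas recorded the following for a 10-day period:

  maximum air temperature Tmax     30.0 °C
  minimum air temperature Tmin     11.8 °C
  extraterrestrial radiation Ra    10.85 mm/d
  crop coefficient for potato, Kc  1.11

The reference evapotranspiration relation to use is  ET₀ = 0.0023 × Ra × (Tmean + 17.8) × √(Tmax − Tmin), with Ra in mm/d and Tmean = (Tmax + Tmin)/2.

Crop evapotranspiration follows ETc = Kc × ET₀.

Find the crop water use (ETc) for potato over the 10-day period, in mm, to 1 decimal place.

Tmean = (30.0 + 11.8)/2 = 20.90 °C
ET₀ = 0.0023 × 10.85 × (20.90 + 17.8) × √18.2 = 0.0023 × 10.85 × 38.70 × 4.2661 = 4.1200 mm/d
ETc = Kc × ET₀ = 1.11 × 4.1200 = 4.5732 mm/d
Over 10 days: 4.5732 × 10 = 45.732 mm

45.7 mm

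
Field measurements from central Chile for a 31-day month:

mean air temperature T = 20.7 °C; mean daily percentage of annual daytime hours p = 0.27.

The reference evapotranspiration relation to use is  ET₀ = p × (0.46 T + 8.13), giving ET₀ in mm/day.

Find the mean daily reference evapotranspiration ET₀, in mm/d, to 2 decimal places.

ET₀ = 0.27 × (0.46 × 20.7 + 8.13) = 0.27 × 17.652 = 4.7660 mm/d

4.77 mm/d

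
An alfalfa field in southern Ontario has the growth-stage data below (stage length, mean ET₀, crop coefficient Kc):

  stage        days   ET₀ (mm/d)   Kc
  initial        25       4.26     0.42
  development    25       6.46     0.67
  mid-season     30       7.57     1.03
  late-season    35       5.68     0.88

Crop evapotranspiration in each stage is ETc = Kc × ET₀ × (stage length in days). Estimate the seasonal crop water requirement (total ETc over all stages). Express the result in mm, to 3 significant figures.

562 mm

initial: 0.42 × 4.26 × 25 = 44.73 mm
development: 0.67 × 6.46 × 25 = 108.21 mm
mid-season: 1.03 × 7.57 × 30 = 233.91 mm
late-season: 0.88 × 5.68 × 35 = 174.94 mm
Seasonal total = 561.79 mm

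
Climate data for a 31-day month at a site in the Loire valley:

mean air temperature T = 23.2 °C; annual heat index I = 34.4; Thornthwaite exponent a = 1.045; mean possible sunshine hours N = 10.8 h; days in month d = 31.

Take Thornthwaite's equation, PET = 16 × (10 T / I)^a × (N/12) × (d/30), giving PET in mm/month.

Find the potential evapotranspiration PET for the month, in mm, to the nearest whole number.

109 mm

10T/I = 10 × 23.2 / 34.4 = 6.7442
(10T/I)^a = 6.7442^1.045 = 7.3491
Uncorrected PET = 16 × 7.3491 = 117.586 mm
Correction = (N/12)(d/30) = (10.8/12)(31/30) = 0.9300
PET = 117.586 × 0.9300 = 109.355 mm/month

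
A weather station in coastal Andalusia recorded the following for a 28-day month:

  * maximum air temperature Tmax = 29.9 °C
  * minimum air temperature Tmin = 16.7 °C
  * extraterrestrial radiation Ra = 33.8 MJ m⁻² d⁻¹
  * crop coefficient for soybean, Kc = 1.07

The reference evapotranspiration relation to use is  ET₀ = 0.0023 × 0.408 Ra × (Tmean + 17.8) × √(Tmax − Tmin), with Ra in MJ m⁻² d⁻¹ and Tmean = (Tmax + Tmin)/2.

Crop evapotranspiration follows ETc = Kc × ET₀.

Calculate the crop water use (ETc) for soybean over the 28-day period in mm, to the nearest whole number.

Tmean = (29.9 + 16.7)/2 = 23.30 °C
0.408 Ra = 0.408 × 33.8 = 13.7904 mm/d equivalent
ET₀ = 0.0023 × 13.7904 × (23.30 + 17.8) × √13.2 = 0.0023 × 13.7904 × 41.10 × 3.6332 = 4.7363 mm/d
ETc = Kc × ET₀ = 1.07 × 4.7363 = 5.0678 mm/d
Over 28 days: 5.0678 × 28 = 141.898 mm

142 mm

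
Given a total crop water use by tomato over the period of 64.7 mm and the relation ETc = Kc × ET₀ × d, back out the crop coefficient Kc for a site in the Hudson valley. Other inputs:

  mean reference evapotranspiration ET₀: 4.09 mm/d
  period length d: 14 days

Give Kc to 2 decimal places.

1.13

ETc = Kc × ET₀ × d  ⇒  Kc = ETc / (ET₀ × d)
Kc = 64.7 / (4.09 × 14) = 64.7 / 57.26 = 1.1299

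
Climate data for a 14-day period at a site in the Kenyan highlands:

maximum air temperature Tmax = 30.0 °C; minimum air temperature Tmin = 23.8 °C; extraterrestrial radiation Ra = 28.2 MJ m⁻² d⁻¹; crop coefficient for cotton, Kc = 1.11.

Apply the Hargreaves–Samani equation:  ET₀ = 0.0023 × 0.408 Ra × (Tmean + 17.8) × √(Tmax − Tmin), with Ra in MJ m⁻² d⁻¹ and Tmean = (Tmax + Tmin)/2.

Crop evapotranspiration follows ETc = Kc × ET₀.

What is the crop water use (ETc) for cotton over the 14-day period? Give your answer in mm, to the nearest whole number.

Tmean = (30.0 + 23.8)/2 = 26.90 °C
0.408 Ra = 0.408 × 28.2 = 11.5056 mm/d equivalent
ET₀ = 0.0023 × 11.5056 × (26.90 + 17.8) × √6.2 = 0.0023 × 11.5056 × 44.70 × 2.4900 = 2.9454 mm/d
ETc = Kc × ET₀ = 1.11 × 2.9454 = 3.2694 mm/d
Over 14 days: 3.2694 × 14 = 45.772 mm

46 mm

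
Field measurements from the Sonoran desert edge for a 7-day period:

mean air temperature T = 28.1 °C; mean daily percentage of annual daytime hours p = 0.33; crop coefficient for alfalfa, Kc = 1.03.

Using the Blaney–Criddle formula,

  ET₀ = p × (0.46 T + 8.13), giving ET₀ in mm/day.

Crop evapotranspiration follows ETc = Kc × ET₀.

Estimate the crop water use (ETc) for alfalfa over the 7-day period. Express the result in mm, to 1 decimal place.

ET₀ = 0.33 × (0.46 × 28.1 + 8.13) = 0.33 × 21.056 = 6.9485 mm/d
ETc = Kc × ET₀ = 1.03 × 6.9485 = 7.1570 mm/d
Over 7 days: 7.1570 × 7 = 50.099 mm

50.1 mm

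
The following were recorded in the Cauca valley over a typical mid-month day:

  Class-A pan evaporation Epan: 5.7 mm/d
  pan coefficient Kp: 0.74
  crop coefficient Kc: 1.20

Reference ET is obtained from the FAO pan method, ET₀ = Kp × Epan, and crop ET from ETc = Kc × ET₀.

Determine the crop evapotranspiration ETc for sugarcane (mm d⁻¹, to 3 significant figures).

5.06 mm d⁻¹

ET₀ = 0.74 × 5.7 = 4.2180 mm/d
ETc = Kc × ET₀ = 1.20 × 4.2180 = 5.0616 mm/d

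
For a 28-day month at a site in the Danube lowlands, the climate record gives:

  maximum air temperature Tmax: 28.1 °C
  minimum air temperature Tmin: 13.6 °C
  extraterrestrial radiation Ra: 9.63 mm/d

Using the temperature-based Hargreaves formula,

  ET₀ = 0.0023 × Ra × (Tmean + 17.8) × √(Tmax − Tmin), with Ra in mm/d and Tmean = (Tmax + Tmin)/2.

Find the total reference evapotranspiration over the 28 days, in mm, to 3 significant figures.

Tmean = (28.1 + 13.6)/2 = 20.85 °C
ET₀ = 0.0023 × 9.63 × (20.85 + 17.8) × √14.5 = 0.0023 × 9.63 × 38.65 × 3.8079 = 3.2598 mm/d
Over 28 days: 3.2598 × 28 = 91.274 mm

91.3 mm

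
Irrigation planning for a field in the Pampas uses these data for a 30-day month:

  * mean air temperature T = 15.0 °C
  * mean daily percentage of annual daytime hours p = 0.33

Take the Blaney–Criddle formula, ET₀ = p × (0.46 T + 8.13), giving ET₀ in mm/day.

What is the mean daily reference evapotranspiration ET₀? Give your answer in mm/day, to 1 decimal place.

5.0 mm/day

ET₀ = 0.33 × (0.46 × 15.0 + 8.13) = 0.33 × 15.030 = 4.9599 mm/d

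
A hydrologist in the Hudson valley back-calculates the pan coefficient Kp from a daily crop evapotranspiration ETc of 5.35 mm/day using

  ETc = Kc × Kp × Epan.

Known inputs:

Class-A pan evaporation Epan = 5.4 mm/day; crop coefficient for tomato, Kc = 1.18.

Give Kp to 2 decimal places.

0.84

ETc = Kc × Kp × Epan  ⇒  Kp = ETc / (Kc × Epan)
Kp = 5.35 / (1.18 × 5.4) = 5.35 / 6.372 = 0.8396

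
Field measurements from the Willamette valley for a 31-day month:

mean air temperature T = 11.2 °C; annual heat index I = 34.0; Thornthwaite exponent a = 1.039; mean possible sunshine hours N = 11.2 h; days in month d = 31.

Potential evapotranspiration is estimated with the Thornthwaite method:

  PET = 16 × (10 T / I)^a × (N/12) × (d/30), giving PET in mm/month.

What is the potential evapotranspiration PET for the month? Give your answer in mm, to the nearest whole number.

53 mm

10T/I = 10 × 11.2 / 34.0 = 3.2941
(10T/I)^a = 3.2941^1.039 = 3.4509
Uncorrected PET = 16 × 3.4509 = 55.214 mm
Correction = (N/12)(d/30) = (11.2/12)(31/30) = 0.9644
PET = 55.214 × 0.9644 = 53.248 mm/month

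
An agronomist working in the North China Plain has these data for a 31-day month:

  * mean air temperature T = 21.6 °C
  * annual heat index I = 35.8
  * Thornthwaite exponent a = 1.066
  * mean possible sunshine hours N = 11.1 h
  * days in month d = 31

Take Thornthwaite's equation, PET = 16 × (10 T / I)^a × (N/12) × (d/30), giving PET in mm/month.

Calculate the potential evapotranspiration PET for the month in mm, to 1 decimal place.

10T/I = 10 × 21.6 / 35.8 = 6.0335
(10T/I)^a = 6.0335^1.066 = 6.7934
Uncorrected PET = 16 × 6.7934 = 108.694 mm
Correction = (N/12)(d/30) = (11.1/12)(31/30) = 0.9558
PET = 108.694 × 0.9558 = 103.890 mm/month

103.9 mm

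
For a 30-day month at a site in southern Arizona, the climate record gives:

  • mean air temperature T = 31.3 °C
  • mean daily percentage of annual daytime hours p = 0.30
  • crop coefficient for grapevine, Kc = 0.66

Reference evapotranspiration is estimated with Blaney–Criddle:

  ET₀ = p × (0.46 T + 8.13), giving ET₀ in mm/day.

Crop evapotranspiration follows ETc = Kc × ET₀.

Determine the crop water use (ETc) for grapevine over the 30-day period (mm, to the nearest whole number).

ET₀ = 0.30 × (0.46 × 31.3 + 8.13) = 0.30 × 22.528 = 6.7584 mm/d
ETc = Kc × ET₀ = 0.66 × 6.7584 = 4.4605 mm/d
Over 30 days: 4.4605 × 30 = 133.815 mm

134 mm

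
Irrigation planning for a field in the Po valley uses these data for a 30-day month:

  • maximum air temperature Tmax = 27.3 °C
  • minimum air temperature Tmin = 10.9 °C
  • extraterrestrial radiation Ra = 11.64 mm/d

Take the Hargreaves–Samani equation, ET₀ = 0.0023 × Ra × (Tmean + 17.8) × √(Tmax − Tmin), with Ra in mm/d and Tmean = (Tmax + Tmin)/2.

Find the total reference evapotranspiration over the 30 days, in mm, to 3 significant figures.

120 mm

Tmean = (27.3 + 10.9)/2 = 19.10 °C
ET₀ = 0.0023 × 11.64 × (19.10 + 17.8) × √16.4 = 0.0023 × 11.64 × 36.90 × 4.0497 = 4.0006 mm/d
Over 30 days: 4.0006 × 30 = 120.018 mm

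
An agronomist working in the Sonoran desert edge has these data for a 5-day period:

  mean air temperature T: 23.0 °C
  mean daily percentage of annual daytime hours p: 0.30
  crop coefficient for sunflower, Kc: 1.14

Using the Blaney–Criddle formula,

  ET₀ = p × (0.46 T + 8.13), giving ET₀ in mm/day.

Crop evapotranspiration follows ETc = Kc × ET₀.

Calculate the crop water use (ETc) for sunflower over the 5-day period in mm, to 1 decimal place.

ET₀ = 0.30 × (0.46 × 23.0 + 8.13) = 0.30 × 18.710 = 5.6130 mm/d
ETc = Kc × ET₀ = 1.14 × 5.6130 = 6.3988 mm/d
Over 5 days: 6.3988 × 5 = 31.994 mm

32.0 mm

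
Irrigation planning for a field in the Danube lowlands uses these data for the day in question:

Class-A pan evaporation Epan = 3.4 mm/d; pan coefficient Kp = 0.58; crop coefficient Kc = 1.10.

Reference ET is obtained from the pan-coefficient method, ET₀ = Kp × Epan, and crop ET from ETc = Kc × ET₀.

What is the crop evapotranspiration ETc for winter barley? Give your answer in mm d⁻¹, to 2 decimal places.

ET₀ = 0.58 × 3.4 = 1.9720 mm/d
ETc = Kc × ET₀ = 1.10 × 1.9720 = 2.1692 mm/d

2.17 mm d⁻¹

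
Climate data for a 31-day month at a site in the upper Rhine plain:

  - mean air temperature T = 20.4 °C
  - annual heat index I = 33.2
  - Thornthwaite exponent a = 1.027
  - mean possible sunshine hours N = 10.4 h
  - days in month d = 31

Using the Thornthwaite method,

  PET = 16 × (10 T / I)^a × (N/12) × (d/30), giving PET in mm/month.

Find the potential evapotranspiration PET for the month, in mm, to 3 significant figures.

92.5 mm

10T/I = 10 × 20.4 / 33.2 = 6.1446
(10T/I)^a = 6.1446^1.027 = 6.4533
Uncorrected PET = 16 × 6.4533 = 103.253 mm
Correction = (N/12)(d/30) = (10.4/12)(31/30) = 0.8956
PET = 103.253 × 0.8956 = 92.473 mm/month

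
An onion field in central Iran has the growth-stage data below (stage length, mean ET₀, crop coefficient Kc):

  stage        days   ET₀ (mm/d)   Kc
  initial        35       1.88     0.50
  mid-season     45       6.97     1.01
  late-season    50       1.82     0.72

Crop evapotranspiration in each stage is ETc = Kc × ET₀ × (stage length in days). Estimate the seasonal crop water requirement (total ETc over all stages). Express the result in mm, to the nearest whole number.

415 mm

initial: 0.50 × 1.88 × 35 = 32.90 mm
mid-season: 1.01 × 6.97 × 45 = 316.79 mm
late-season: 0.72 × 1.82 × 50 = 65.52 mm
Seasonal total = 415.21 mm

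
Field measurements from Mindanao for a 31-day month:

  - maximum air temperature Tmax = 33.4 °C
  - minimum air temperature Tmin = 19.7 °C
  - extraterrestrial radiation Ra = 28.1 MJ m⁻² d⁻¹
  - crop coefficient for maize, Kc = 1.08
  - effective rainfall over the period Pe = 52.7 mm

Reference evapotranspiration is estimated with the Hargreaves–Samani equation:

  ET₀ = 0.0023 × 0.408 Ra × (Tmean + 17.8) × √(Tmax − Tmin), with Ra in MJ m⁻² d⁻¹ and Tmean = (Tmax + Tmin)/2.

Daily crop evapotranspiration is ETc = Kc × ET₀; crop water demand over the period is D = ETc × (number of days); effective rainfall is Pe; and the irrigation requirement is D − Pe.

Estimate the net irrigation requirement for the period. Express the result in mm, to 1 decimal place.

92.2 mm

Tmean = (33.4 + 19.7)/2 = 26.55 °C
0.408 Ra = 0.408 × 28.1 = 11.4648 mm/d equivalent
ET₀ = 0.0023 × 11.4648 × (26.55 + 17.8) × √13.7 = 0.0023 × 11.4648 × 44.35 × 3.7014 = 4.3287 mm/d
ETc = Kc × ET₀ = 1.08 × 4.3287 = 4.6750 mm/d
Crop demand D = ETc × 31 d = 4.6750 × 31 = 144.925 mm
D − Pe = 144.925 − 52.7 = 92.225 mm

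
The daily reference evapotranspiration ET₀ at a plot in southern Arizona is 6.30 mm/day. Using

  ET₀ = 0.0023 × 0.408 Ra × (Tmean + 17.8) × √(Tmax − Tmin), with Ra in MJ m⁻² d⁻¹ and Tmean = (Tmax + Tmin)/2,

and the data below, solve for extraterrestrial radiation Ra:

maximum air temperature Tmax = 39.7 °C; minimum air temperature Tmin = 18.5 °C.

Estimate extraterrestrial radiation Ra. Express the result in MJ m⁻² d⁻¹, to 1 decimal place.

Tmean = (39.7+18.5)/2 = 29.10 °C; ΔT = 21.2
Ra = ET₀ / [0.0023 × 0.408 × (Tmean+17.8) × √ΔT]
   = 6.30 / (0.0023 × 0.408 × 46.90 × 4.6043) = 31.090 MJ m⁻² d⁻¹

31.1 MJ m⁻² d⁻¹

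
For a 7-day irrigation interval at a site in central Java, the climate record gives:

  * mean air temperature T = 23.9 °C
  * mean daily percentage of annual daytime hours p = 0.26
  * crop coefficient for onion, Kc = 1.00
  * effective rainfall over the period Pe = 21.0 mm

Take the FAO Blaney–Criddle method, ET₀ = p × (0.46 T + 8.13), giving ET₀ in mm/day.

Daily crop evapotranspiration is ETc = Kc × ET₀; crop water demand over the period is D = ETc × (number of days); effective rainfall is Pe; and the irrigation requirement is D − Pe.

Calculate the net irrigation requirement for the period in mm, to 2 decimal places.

ET₀ = 0.26 × (0.46 × 23.9 + 8.13) = 0.26 × 19.124 = 4.9722 mm/d
ETc = Kc × ET₀ = 1.00 × 4.9722 = 4.9722 mm/d
Crop demand D = ETc × 7 d = 4.9722 × 7 = 34.805 mm
D − Pe = 34.805 − 21.0 = 13.805 mm

13.81 mm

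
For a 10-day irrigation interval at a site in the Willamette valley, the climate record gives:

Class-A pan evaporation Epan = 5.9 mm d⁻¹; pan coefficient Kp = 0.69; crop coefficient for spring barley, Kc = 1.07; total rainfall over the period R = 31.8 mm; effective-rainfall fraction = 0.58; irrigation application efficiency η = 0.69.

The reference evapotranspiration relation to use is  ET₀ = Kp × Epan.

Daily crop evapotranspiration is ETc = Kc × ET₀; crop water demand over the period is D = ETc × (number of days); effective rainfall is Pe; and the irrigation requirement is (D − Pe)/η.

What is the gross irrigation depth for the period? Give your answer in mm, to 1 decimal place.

ET₀ = 0.69 × 5.9 = 4.0710 mm/d
ETc = Kc × ET₀ = 1.07 × 4.0710 = 4.3560 mm/d
Crop demand D = ETc × 10 d = 4.3560 × 10 = 43.560 mm
Pe = 0.58 × 31.8 = 18.444 mm
D − Pe = 43.560 − 18.444 = 25.116 mm
Gross irrigation = 25.116 / 0.69 = 36.400 mm

36.4 mm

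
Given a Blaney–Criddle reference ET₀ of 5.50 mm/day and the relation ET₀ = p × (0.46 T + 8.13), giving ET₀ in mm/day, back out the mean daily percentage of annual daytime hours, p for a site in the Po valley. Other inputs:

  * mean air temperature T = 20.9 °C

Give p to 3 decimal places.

p = ET₀ / (0.46 T + 8.13) = 5.50 / (0.46 × 20.9 + 8.13) = 5.50 / 17.744 = 0.3100

0.310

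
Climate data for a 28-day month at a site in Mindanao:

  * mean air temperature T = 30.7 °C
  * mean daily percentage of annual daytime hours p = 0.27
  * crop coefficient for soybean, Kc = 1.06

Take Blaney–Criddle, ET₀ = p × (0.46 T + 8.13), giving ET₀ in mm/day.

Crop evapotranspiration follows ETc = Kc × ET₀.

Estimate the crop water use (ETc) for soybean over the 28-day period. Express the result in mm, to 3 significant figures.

178 mm

ET₀ = 0.27 × (0.46 × 30.7 + 8.13) = 0.27 × 22.252 = 6.0080 mm/d
ETc = Kc × ET₀ = 1.06 × 6.0080 = 6.3685 mm/d
Over 28 days: 6.3685 × 28 = 178.318 mm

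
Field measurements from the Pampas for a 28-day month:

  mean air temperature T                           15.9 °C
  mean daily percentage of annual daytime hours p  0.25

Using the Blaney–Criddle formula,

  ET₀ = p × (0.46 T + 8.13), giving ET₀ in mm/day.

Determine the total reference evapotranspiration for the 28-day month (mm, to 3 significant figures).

ET₀ = 0.25 × (0.46 × 15.9 + 8.13) = 0.25 × 15.444 = 3.8610 mm/d
Monthly total = 3.8610 × 28 = 108.108 mm

108 mm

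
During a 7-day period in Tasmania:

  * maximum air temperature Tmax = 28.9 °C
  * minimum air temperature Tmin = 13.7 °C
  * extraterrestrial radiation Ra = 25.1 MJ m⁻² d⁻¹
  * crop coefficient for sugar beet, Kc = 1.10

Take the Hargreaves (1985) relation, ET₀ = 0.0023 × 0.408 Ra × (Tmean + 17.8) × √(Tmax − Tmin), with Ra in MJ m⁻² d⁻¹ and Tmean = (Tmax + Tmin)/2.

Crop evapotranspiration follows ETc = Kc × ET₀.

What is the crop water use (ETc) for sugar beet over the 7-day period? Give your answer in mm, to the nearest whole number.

28 mm

Tmean = (28.9 + 13.7)/2 = 21.30 °C
0.408 Ra = 0.408 × 25.1 = 10.2408 mm/d equivalent
ET₀ = 0.0023 × 10.2408 × (21.30 + 17.8) × √15.2 = 0.0023 × 10.2408 × 39.10 × 3.8987 = 3.5905 mm/d
ETc = Kc × ET₀ = 1.10 × 3.5905 = 3.9496 mm/d
Over 7 days: 3.9496 × 7 = 27.647 mm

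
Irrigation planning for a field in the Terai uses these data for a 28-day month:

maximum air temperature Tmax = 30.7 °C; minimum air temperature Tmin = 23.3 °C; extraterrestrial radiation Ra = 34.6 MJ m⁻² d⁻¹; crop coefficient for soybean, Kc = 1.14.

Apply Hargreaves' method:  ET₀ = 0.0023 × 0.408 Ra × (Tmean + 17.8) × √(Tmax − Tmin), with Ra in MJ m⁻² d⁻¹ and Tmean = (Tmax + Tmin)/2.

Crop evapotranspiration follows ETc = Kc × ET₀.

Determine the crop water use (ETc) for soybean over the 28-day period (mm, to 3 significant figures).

126 mm

Tmean = (30.7 + 23.3)/2 = 27.00 °C
0.408 Ra = 0.408 × 34.6 = 14.1168 mm/d equivalent
ET₀ = 0.0023 × 14.1168 × (27.00 + 17.8) × √7.4 = 0.0023 × 14.1168 × 44.80 × 2.7203 = 3.9569 mm/d
ETc = Kc × ET₀ = 1.14 × 3.9569 = 4.5109 mm/d
Over 28 days: 4.5109 × 28 = 126.305 mm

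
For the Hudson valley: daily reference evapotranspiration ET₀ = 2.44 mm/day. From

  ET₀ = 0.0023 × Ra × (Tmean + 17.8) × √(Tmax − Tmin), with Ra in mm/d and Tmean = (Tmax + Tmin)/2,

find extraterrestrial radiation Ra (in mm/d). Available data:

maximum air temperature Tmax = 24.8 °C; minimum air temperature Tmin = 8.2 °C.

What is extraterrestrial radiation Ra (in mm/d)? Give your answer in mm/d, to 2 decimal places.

7.59 mm/d

Tmean = 16.50 °C; √ΔT = 4.0743
Ra = ET₀ / [0.0023 × (Tmean+17.8) × √ΔT] = 2.44 / (0.0023 × 34.30 × 4.0743) = 7.591 mm/d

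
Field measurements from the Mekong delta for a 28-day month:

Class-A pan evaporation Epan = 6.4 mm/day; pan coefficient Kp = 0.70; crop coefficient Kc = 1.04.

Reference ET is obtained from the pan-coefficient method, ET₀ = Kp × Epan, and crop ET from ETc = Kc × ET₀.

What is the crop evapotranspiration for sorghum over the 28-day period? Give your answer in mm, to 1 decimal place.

130.5 mm

ET₀ = 0.70 × 6.4 = 4.4800 mm/d
ETc = Kc × ET₀ = 1.04 × 4.4800 = 4.6592 mm/d
Over 28 days: 4.6592 × 28 = 130.458 mm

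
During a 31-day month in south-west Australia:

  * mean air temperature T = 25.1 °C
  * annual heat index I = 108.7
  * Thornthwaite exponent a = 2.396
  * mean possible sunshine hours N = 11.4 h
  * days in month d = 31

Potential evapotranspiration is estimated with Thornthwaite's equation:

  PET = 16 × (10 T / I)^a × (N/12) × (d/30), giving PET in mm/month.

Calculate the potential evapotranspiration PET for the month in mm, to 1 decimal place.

10T/I = 10 × 25.1 / 108.7 = 2.3091
(10T/I)^a = 2.3091^2.396 = 7.4269
Uncorrected PET = 16 × 7.4269 = 118.830 mm
Correction = (N/12)(d/30) = (11.4/12)(31/30) = 0.9817
PET = 118.830 × 0.9817 = 116.655 mm/month

116.7 mm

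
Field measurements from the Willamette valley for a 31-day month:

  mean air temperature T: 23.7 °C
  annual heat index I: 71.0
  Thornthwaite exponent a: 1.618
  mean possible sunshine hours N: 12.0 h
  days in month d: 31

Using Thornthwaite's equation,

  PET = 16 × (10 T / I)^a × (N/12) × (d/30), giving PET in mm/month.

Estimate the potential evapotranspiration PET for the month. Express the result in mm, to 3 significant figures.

116 mm

10T/I = 10 × 23.7 / 71.0 = 3.3380
(10T/I)^a = 3.3380^1.618 = 7.0307
Uncorrected PET = 16 × 7.0307 = 112.491 mm
Correction = (N/12)(d/30) = (12.0/12)(31/30) = 1.0333
PET = 112.491 × 1.0333 = 116.237 mm/month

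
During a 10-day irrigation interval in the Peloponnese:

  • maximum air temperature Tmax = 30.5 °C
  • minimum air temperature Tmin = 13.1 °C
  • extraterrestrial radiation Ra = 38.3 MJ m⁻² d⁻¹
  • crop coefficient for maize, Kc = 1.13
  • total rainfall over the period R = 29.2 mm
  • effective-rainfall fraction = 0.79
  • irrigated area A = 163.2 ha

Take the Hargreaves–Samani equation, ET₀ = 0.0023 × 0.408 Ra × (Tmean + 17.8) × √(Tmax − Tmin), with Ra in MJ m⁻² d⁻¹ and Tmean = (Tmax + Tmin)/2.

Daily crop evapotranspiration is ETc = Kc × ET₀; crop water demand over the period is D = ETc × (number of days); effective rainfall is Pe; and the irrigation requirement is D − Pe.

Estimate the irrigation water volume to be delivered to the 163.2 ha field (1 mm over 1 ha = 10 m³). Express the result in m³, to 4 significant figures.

71840 m³

Tmean = (30.5 + 13.1)/2 = 21.80 °C
0.408 Ra = 0.408 × 38.3 = 15.6264 mm/d equivalent
ET₀ = 0.0023 × 15.6264 × (21.80 + 17.8) × √17.4 = 0.0023 × 15.6264 × 39.60 × 4.1713 = 5.9368 mm/d
ETc = Kc × ET₀ = 1.13 × 5.9368 = 6.7086 mm/d
Crop demand D = ETc × 10 d = 6.7086 × 10 = 67.086 mm
Pe = 0.79 × 29.2 = 23.068 mm
D − Pe = 67.086 − 23.068 = 44.018 mm
Volume = 44.018 mm × 163.2 ha × 10 = 71837.4 m³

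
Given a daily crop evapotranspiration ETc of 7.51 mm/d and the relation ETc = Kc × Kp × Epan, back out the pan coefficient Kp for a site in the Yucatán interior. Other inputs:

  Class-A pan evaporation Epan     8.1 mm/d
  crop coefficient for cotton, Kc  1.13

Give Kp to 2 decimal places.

ETc = Kc × Kp × Epan  ⇒  Kp = ETc / (Kc × Epan)
Kp = 7.51 / (1.13 × 8.1) = 7.51 / 9.153 = 0.8205

0.82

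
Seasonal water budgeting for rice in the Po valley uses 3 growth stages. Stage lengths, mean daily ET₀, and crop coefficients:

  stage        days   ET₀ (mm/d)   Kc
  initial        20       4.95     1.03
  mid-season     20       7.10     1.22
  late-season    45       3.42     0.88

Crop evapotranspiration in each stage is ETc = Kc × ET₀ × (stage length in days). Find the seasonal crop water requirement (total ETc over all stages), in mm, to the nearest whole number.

411 mm

initial: 1.03 × 4.95 × 20 = 101.97 mm
mid-season: 1.22 × 7.10 × 20 = 173.24 mm
late-season: 0.88 × 3.42 × 45 = 135.43 mm
Seasonal total = 410.64 mm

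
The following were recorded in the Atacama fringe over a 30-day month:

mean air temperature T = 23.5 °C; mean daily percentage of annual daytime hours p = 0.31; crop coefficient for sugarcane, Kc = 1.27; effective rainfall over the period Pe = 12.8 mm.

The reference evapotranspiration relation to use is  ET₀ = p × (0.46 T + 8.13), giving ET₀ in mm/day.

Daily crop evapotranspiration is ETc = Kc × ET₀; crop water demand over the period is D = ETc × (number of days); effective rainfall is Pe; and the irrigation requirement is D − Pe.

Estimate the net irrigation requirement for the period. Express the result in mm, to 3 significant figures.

ET₀ = 0.31 × (0.46 × 23.5 + 8.13) = 0.31 × 18.940 = 5.8714 mm/d
ETc = Kc × ET₀ = 1.27 × 5.8714 = 7.4567 mm/d
Crop demand D = ETc × 30 d = 7.4567 × 30 = 223.701 mm
D − Pe = 223.701 − 12.8 = 210.901 mm

211 mm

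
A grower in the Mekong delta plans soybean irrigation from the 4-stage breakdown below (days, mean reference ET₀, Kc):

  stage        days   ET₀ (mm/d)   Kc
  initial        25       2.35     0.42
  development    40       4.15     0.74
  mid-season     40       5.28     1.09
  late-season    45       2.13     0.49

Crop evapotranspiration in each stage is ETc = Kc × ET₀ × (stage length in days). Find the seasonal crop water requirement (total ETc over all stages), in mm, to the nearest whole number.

initial: 0.42 × 2.35 × 25 = 24.68 mm
development: 0.74 × 4.15 × 40 = 122.84 mm
mid-season: 1.09 × 5.28 × 40 = 230.21 mm
late-season: 0.49 × 2.13 × 45 = 46.97 mm
Seasonal total = 424.70 mm

425 mm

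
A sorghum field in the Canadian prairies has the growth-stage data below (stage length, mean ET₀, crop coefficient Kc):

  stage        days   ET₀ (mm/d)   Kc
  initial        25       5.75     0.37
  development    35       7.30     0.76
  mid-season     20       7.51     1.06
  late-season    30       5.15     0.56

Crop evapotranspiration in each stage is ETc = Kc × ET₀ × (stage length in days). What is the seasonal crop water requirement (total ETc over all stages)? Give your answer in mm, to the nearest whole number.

initial: 0.37 × 5.75 × 25 = 53.19 mm
development: 0.76 × 7.30 × 35 = 194.18 mm
mid-season: 1.06 × 7.51 × 20 = 159.21 mm
late-season: 0.56 × 5.15 × 30 = 86.52 mm
Seasonal total = 493.10 mm

493 mm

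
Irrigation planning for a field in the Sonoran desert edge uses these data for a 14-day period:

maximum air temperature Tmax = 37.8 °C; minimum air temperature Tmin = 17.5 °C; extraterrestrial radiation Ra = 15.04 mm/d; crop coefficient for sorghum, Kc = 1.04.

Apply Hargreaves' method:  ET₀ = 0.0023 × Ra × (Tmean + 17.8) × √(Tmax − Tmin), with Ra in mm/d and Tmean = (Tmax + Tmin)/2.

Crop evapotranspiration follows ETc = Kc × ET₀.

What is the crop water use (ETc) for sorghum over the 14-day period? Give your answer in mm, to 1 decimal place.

103.1 mm

Tmean = (37.8 + 17.5)/2 = 27.65 °C
ET₀ = 0.0023 × 15.04 × (27.65 + 17.8) × √20.3 = 0.0023 × 15.04 × 45.45 × 4.5056 = 7.0837 mm/d
ETc = Kc × ET₀ = 1.04 × 7.0837 = 7.3670 mm/d
Over 14 days: 7.3670 × 14 = 103.138 mm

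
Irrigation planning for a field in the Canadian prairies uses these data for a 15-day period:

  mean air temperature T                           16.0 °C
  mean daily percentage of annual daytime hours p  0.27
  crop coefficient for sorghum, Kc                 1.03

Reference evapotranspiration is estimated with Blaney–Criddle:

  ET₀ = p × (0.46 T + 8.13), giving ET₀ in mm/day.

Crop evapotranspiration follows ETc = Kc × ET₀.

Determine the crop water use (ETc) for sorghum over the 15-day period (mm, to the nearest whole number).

65 mm

ET₀ = 0.27 × (0.46 × 16.0 + 8.13) = 0.27 × 15.490 = 4.1823 mm/d
ETc = Kc × ET₀ = 1.03 × 4.1823 = 4.3078 mm/d
Over 15 days: 4.3078 × 15 = 64.617 mm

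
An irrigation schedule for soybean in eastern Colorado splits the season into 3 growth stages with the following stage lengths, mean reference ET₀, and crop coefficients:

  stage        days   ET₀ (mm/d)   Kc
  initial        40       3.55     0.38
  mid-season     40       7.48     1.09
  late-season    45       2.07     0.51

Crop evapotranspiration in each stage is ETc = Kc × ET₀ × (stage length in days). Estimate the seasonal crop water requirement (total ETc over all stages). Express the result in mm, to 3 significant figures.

428 mm

initial: 0.38 × 3.55 × 40 = 53.96 mm
mid-season: 1.09 × 7.48 × 40 = 326.13 mm
late-season: 0.51 × 2.07 × 45 = 47.51 mm
Seasonal total = 427.60 mm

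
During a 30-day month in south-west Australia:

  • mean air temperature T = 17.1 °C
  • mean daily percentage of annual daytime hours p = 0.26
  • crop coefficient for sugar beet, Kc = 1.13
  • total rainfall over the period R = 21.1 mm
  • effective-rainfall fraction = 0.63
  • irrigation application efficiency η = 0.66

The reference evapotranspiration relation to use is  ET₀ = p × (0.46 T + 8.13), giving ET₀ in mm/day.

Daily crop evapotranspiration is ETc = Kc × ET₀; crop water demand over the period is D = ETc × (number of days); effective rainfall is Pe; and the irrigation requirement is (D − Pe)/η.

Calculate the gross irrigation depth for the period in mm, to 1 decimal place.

ET₀ = 0.26 × (0.46 × 17.1 + 8.13) = 0.26 × 15.996 = 4.1590 mm/d
ETc = Kc × ET₀ = 1.13 × 4.1590 = 4.6997 mm/d
Crop demand D = ETc × 30 d = 4.6997 × 30 = 140.991 mm
Pe = 0.63 × 21.1 = 13.293 mm
D − Pe = 140.991 − 13.293 = 127.698 mm
Gross irrigation = 127.698 / 0.66 = 193.482 mm

193.5 mm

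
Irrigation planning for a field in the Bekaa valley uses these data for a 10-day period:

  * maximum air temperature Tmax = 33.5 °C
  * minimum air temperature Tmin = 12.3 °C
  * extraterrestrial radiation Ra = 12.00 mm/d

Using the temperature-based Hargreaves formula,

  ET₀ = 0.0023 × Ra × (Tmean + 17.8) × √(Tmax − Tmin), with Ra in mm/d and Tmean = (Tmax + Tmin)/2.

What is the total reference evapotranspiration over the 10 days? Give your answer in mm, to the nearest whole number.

52 mm

Tmean = (33.5 + 12.3)/2 = 22.90 °C
ET₀ = 0.0023 × 12.00 × (22.90 + 17.8) × √21.2 = 0.0023 × 12.00 × 40.70 × 4.6043 = 5.1721 mm/d
Over 10 days: 5.1721 × 10 = 51.721 mm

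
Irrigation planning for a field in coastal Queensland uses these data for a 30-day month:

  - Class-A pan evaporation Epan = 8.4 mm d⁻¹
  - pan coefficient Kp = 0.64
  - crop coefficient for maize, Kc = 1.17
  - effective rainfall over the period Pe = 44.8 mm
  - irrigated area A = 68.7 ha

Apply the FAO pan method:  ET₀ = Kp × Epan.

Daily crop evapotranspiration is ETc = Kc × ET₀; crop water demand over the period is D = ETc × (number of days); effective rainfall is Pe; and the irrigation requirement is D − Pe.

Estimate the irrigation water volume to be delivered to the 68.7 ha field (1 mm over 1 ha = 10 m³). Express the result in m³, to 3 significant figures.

98900 m³

ET₀ = 0.64 × 8.4 = 5.3760 mm/d
ETc = Kc × ET₀ = 1.17 × 5.3760 = 6.2899 mm/d
Crop demand D = ETc × 30 d = 6.2899 × 30 = 188.697 mm
D − Pe = 188.697 − 44.8 = 143.897 mm
Volume = 143.897 mm × 68.7 ha × 10 = 98857.2 m³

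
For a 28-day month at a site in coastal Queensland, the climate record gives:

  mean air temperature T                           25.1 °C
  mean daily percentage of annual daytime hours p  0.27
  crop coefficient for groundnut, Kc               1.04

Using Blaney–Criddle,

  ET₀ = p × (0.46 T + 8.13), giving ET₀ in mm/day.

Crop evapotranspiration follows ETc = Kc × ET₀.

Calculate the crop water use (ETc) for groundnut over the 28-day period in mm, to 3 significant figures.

155 mm

ET₀ = 0.27 × (0.46 × 25.1 + 8.13) = 0.27 × 19.676 = 5.3125 mm/d
ETc = Kc × ET₀ = 1.04 × 5.3125 = 5.5250 mm/d
Over 28 days: 5.5250 × 28 = 154.700 mm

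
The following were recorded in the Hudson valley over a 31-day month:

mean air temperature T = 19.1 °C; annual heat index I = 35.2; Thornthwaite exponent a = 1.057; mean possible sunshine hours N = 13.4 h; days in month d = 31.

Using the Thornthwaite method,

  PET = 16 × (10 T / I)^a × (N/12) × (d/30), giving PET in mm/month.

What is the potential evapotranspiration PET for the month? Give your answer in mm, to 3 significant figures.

10T/I = 10 × 19.1 / 35.2 = 5.4261
(10T/I)^a = 5.4261^1.057 = 5.9752
Uncorrected PET = 16 × 5.9752 = 95.603 mm
Correction = (N/12)(d/30) = (13.4/12)(31/30) = 1.1539
PET = 95.603 × 1.1539 = 110.316 mm/month

110 mm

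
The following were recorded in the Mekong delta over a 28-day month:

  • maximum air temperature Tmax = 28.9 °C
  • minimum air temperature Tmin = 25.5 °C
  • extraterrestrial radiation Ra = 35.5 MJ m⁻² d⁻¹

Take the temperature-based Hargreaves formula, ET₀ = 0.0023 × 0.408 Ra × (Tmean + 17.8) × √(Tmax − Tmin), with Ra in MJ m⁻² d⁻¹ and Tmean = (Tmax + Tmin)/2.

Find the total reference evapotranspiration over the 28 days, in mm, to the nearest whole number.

77 mm

Tmean = (28.9 + 25.5)/2 = 27.20 °C
0.408 Ra = 0.408 × 35.5 = 14.4840 mm/d equivalent
ET₀ = 0.0023 × 14.4840 × (27.20 + 17.8) × √3.4 = 0.0023 × 14.4840 × 45.00 × 1.8439 = 2.7642 mm/d
Over 28 days: 2.7642 × 28 = 77.398 mm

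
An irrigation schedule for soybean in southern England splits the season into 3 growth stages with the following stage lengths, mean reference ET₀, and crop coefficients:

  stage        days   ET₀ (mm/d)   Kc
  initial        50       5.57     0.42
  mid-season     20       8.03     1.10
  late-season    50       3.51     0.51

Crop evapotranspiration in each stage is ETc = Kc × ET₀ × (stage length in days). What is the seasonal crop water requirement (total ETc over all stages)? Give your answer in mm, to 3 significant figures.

383 mm

initial: 0.42 × 5.57 × 50 = 116.97 mm
mid-season: 1.10 × 8.03 × 20 = 176.66 mm
late-season: 0.51 × 3.51 × 50 = 89.51 mm
Seasonal total = 383.14 mm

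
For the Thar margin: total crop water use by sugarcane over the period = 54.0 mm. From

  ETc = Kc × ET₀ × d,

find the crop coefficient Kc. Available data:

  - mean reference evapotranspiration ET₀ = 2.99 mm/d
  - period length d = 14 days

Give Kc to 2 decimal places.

1.29

ETc = Kc × ET₀ × d  ⇒  Kc = ETc / (ET₀ × d)
Kc = 54.0 / (2.99 × 14) = 54.0 / 41.86 = 1.2900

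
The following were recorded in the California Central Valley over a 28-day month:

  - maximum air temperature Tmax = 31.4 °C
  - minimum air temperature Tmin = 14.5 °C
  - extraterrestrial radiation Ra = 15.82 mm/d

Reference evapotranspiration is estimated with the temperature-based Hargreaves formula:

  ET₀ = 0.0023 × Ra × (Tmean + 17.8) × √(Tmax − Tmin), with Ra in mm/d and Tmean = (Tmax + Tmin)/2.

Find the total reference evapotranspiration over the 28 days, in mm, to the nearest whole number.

Tmean = (31.4 + 14.5)/2 = 22.95 °C
ET₀ = 0.0023 × 15.82 × (22.95 + 17.8) × √16.9 = 0.0023 × 15.82 × 40.75 × 4.1110 = 6.0955 mm/d
Over 28 days: 6.0955 × 28 = 170.674 mm

171 mm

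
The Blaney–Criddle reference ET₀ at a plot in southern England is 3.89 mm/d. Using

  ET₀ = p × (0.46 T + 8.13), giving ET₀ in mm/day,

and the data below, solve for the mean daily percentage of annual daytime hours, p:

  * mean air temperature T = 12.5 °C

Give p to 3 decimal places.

p = ET₀ / (0.46 T + 8.13) = 3.89 / (0.46 × 12.5 + 8.13) = 3.89 / 13.880 = 0.2803

0.280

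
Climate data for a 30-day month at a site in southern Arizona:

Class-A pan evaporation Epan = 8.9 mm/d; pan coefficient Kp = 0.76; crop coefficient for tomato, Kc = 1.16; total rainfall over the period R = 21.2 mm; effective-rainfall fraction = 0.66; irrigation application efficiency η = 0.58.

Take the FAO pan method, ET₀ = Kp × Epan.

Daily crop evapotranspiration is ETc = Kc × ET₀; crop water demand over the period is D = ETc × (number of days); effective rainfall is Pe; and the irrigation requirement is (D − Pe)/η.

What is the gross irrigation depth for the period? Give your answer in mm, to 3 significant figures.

382 mm

ET₀ = 0.76 × 8.9 = 6.7640 mm/d
ETc = Kc × ET₀ = 1.16 × 6.7640 = 7.8462 mm/d
Crop demand D = ETc × 30 d = 7.8462 × 30 = 235.386 mm
Pe = 0.66 × 21.2 = 13.992 mm
D − Pe = 235.386 − 13.992 = 221.394 mm
Gross irrigation = 221.394 / 0.58 = 381.714 mm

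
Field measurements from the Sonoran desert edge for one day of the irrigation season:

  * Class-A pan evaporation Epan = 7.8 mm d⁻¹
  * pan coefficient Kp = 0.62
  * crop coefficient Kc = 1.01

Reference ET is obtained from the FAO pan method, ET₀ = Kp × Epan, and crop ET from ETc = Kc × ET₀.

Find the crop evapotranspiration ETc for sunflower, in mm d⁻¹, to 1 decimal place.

4.9 mm d⁻¹

ET₀ = 0.62 × 7.8 = 4.8360 mm/d
ETc = Kc × ET₀ = 1.01 × 4.8360 = 4.8844 mm/d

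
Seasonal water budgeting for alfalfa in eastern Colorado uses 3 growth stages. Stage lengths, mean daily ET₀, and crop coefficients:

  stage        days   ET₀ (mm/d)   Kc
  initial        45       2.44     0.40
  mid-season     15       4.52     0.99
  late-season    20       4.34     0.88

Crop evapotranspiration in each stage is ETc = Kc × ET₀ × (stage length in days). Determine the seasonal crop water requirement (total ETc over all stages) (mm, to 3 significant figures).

initial: 0.40 × 2.44 × 45 = 43.92 mm
mid-season: 0.99 × 4.52 × 15 = 67.12 mm
late-season: 0.88 × 4.34 × 20 = 76.38 mm
Seasonal total = 187.42 mm

187 mm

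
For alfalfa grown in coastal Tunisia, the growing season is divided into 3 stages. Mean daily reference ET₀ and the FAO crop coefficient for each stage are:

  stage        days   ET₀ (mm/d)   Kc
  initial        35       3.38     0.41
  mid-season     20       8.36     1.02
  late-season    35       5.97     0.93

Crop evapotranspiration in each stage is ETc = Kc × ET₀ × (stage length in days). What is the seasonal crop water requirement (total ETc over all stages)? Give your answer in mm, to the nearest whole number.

413 mm

initial: 0.41 × 3.38 × 35 = 48.50 mm
mid-season: 1.02 × 8.36 × 20 = 170.54 mm
late-season: 0.93 × 5.97 × 35 = 194.32 mm
Seasonal total = 413.36 mm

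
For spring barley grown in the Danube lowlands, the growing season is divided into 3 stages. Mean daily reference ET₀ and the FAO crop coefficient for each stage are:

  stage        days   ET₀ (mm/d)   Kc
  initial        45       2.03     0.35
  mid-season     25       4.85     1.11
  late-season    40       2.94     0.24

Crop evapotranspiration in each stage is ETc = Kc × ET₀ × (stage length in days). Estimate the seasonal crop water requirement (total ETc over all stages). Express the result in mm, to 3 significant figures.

initial: 0.35 × 2.03 × 45 = 31.97 mm
mid-season: 1.11 × 4.85 × 25 = 134.59 mm
late-season: 0.24 × 2.94 × 40 = 28.22 mm
Seasonal total = 194.78 mm

195 mm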